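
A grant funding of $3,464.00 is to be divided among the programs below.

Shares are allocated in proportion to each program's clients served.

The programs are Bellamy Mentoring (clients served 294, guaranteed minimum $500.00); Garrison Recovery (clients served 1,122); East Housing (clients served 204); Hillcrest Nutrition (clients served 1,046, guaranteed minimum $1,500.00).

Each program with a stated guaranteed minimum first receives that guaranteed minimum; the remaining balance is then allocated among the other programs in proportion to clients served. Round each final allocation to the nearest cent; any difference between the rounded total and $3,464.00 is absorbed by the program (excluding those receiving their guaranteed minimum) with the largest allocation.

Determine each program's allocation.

Bellamy Mentoring: $500.00; Garrison Recovery: $1,238.77; East Housing: $225.23; Hillcrest Nutrition: $1,500.00

Minimums first: Bellamy Mentoring $500.00; Hillcrest Nutrition $1,500.00. Residual $1,464.00.
Residual split over remaining clients served 1,326: Garrison Recovery 1,238.7692 → $1,238.77; East Housing 225.2308 → $225.23.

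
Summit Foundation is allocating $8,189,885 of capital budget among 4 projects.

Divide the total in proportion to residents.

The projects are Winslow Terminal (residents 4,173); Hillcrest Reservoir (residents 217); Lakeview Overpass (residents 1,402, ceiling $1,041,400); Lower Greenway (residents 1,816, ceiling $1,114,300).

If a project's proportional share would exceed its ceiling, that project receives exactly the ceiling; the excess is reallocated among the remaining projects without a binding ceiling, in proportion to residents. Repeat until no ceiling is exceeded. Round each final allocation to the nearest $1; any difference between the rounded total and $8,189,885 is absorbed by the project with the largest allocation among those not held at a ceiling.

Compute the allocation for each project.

Residents total: 7,608.
Pro-rata shares before constraints: Winslow Terminal 4,492,164.84; Hillcrest Reservoir 233,596.88; Lakeview Overpass 1,509,229.60; Lower Greenway 1,954,893.69.
Held at cap: Lakeview Overpass ($1,041,400), Lower Greenway ($1,114,300); remaining pool $6,034,185 reallocated over remaining residents 4,390.
Remaining shares: Winslow Terminal 5,735,912.07 → $5,735,912; Hillcrest Reservoir 298,272.93 → $298,273.

Winslow Terminal: $5,735,912 | Hillcrest Reservoir: $298,273 | Lakeview Overpass: $1,041,400 | Lower Greenway: $1,114,300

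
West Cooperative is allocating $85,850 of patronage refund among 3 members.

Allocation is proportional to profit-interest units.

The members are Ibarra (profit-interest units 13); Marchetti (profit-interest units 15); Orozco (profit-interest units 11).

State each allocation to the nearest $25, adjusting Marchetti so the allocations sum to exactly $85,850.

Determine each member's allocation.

Total profit-interest units = 39.
Unrounded shares: Ibarra 13/39 × $85,850 = 28,616.67; Marchetti 15/39 × $85,850 = 33,019.23; Orozco 11/39 × $85,850 = 24,214.10.
At nearest $25: Ibarra $28,625; Marchetti $33,025; Orozco $24,225. Sum = $85,875.
Difference $85,850 − $85,875 = −$25 applied to Marchetti: Marchetti becomes $33,000.

Ibarra: $28,625 | Marchetti: $33,000 | Orozco: $24,225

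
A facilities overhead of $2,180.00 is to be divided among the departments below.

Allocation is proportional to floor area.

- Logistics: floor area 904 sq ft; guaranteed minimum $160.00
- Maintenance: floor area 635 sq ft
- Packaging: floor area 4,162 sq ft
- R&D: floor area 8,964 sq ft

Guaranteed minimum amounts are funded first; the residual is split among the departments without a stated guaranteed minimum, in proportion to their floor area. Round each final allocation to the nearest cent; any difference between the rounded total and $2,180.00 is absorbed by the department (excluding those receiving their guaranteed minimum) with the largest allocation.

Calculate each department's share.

Minimums first: Logistics $160.00. Balance $2,020.00.
Balance split over remaining floor area 13,761: Maintenance 93.2127 → $93.21; Packaging 610.9469 → $610.95; R&D 1,315.8404 → $1,315.84.

Logistics: $160.00; Maintenance: $93.21; Packaging: $610.95; R&D: $1,315.84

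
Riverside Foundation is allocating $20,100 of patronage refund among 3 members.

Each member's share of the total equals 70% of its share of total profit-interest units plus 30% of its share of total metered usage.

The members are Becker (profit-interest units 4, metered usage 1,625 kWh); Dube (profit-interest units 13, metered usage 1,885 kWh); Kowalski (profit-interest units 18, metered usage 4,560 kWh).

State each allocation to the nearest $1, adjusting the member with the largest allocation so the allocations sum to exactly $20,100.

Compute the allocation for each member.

Becker: $2,822 | Dube: $6,634 | Kowalski: $10,644

Profit-interest units total 35; metered usage total 8,070.
Blended shares (70% profit-interest units + 30% metered usage): Becker 0.1404; Dube 0.3301; Kowalski 0.5295.
Pro-rata amounts: Becker 2,822.22; Dube 6,634.49; Kowalski 10,643.29.
Rounded to nearest $1: Becker $2,822; Dube $6,634; Kowalski $10,643. Sum = $20,099.
Difference $20,100 − $20,099 = +$1 applied to largest allocation (Kowalski): Kowalski becomes $10,644.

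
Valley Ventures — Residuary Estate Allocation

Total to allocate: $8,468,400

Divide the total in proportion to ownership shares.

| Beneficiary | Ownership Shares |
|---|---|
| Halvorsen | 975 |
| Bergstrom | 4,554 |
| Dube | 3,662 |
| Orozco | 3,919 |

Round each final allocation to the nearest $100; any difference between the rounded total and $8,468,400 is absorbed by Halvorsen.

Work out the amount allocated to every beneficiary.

Halvorsen: $629,700 | Bergstrom: $2,941,700 | Dube: $2,365,500 | Orozco: $2,531,500

Sum of ownership shares: 13,110.
Pro-rata amounts: Halvorsen 975/13,110 × $8,468,400 = 629,800.92; Bergstrom 4,554/13,110 × $8,468,400 = 2,941,654.74; Dube 3,662/13,110 × $8,468,400 = 2,365,467.64; Orozco 3,919/13,110 × $8,468,400 = 2,531,476.70.
At nearest $100: Halvorsen $629,800; Bergstrom $2,941,700; Dube $2,365,500; Orozco $2,531,500. Sum = $8,468,500.
Difference $8,468,400 − $8,468,500 = −$100 applied to Halvorsen: Halvorsen becomes $629,700.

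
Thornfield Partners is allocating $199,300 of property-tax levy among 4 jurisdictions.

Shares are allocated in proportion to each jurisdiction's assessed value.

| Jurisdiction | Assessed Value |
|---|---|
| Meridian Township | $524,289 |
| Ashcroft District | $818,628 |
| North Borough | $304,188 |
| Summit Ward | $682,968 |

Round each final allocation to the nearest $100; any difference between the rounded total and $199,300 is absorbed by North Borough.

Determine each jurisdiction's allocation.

Sum of assessed value: 2,330,073.
Raw shares: Meridian Township 524,289/2,330,073 × $199,300 = 44,844.43; Ashcroft District 818,628/2,330,073 × $199,300 = 70,020.36; North Borough 304,188/2,330,073 × $199,300 = 26,018.36; Summit Ward 682,968/2,330,073 × $199,300 = 58,416.85.
After rounding ($100): Meridian Township $44,800; Ashcroft District $70,000; North Borough $26,000; Summit Ward $58,400. Sum = $199,200.
Difference $199,300 − $199,200 = +$100 applied to North Borough: North Borough becomes $26,100.

Meridian Township: $44,800 | Ashcroft District: $70,000 | North Borough: $26,100 | Summit Ward: $58,400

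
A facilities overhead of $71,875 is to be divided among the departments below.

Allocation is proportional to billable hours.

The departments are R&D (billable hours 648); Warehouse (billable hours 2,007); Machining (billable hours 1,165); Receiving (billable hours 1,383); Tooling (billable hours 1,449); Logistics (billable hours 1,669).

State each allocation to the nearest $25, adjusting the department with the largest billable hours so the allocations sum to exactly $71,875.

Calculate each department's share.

R&D: $5,600 | Warehouse: $17,300 | Machining: $10,075 | Receiving: $11,950 | Tooling: $12,525 | Logistics: $14,425

Billable hours total: 8,321.
Raw shares: R&D 648/8,321 × $71,875 = 5,597.28; Warehouse 2,007/8,321 × $71,875 = 17,336.03; Machining 1,165/8,321 × $71,875 = 10,063.02; Receiving 1,383/8,321 × $71,875 = 11,946.06; Tooling 1,449/8,321 × $71,875 = 12,516.15; Logistics 1,669/8,321 × $71,875 = 14,416.46.
Rounded to nearest $25: R&D $5,600; Warehouse $17,325; Machining $10,075; Receiving $11,950; Tooling $12,525; Logistics $14,425. Sum = $71,900.
Difference $71,875 − $71,900 = −$25 applied to largest billable hours (Warehouse): Warehouse becomes $17,300.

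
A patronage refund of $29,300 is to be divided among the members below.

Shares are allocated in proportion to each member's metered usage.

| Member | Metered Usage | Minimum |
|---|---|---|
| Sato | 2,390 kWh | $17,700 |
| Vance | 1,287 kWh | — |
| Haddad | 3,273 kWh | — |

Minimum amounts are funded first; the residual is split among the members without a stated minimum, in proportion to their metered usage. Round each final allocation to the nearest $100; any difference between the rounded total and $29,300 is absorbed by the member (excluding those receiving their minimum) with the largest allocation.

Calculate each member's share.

Guaranteed amounts: Sato $17,700. Balance $11,600.
Balance split over remaining metered usage 4,560: Vance 3,273.95 → $3,300; Haddad 8,326.05 → $8,300.

Sato: $17,700; Vance: $3,300; Haddad: $8,300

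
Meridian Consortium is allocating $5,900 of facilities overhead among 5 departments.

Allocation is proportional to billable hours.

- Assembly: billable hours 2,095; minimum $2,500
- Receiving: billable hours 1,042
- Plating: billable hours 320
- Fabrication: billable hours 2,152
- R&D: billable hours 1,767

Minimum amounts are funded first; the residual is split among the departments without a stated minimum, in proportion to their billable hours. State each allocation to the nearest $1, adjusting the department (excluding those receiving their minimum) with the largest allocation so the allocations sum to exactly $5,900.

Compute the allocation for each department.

Minimums first: Assembly $2,500. Residual $3,400.
Residual split over remaining billable hours 5,281: Receiving 670.86 → $671; Plating 206.02 → $206; Fabrication 1,385.495 → $1,385; R&D 1,137.63 → $1,138.

Assembly: $2,500 | Receiving: $671 | Plating: $206 | Fabrication: $1,385 | R&D: $1,138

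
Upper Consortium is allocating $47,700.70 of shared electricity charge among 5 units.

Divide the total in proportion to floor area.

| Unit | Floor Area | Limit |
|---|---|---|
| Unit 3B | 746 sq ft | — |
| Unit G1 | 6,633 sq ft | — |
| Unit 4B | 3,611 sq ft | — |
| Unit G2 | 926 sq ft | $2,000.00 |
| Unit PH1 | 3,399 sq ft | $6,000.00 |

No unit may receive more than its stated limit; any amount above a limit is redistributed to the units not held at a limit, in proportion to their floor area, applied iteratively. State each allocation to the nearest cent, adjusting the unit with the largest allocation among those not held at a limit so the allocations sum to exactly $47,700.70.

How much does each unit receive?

Unit 3B: $2,694.88; Unit G1: $23,961.30; Unit 4B: $13,044.52; Unit G2: $2,000.00; Unit PH1: $6,000.00

Total floor area = 15,315.
Proportional shares (ignoring caps): Unit 3B 2,323.5209; Unit G1 20,659.4021; Unit 4B 11,246.9623; Unit G2 2,884.1559; Unit PH1 10,586.6588.
Capped: Unit G2 ($2,000.00), Unit PH1 ($6,000.00); remaining pool $39,700.70 reallocated over remaining floor area 10,990.
Remaining shares: Unit 3B 2,694.8792 → $2,694.88; Unit G1 23,961.3051 → $23,961.31; Unit 4B 13,044.5157 → $13,044.52.
Rounding difference −$0.01 applied to Unit G1 → $23,961.30.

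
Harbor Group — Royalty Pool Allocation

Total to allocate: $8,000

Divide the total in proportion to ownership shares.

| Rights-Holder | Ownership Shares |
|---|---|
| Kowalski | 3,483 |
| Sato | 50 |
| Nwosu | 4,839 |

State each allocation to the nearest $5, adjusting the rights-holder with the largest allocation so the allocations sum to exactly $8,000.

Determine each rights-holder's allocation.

Kowalski: $3,330 · Sato: $50 · Nwosu: $4,620

Combined ownership shares = 8,372.
Pro-rata amounts: Kowalski 3,483/8,372 × $8,000 = 3,328.24; Sato 50/8,372 × $8,000 = 47.78; Nwosu 4,839/8,372 × $8,000 = 4,623.98.
After rounding ($5): Kowalski $3,330; Sato $50; Nwosu $4,625. Sum = $8,005.
Difference $8,000 − $8,005 = −$5 applied to largest allocation (Nwosu): Nwosu becomes $4,620.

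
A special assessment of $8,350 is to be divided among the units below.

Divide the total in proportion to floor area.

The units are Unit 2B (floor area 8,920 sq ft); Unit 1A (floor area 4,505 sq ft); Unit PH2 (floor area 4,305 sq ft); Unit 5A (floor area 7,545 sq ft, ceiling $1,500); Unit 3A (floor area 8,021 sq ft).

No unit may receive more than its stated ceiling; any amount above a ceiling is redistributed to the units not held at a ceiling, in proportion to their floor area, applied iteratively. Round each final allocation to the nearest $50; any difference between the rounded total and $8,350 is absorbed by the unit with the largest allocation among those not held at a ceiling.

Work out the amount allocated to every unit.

Sum of floor area: 33,296.
Proportional shares (ignoring caps): Unit 2B 2,236.97; Unit 1A 1,129.77; Unit PH2 1,079.61; Unit 5A 1,892.14; Unit 3A 2,011.51.
Cap binds for Unit 5A ($1,500); balance $6,850 reallocated over remaining floor area 25,751.
Remaining shares: Unit 2B 2,372.80 → $2,350; Unit 1A 1,198.37 → $1,200; Unit PH2 1,145.17 → $1,150; Unit 3A 2,133.66 → $2,150.

Unit 2B: $2,350 | Unit 1A: $1,200 | Unit PH2: $1,150 | Unit 5A: $1,500 | Unit 3A: $2,150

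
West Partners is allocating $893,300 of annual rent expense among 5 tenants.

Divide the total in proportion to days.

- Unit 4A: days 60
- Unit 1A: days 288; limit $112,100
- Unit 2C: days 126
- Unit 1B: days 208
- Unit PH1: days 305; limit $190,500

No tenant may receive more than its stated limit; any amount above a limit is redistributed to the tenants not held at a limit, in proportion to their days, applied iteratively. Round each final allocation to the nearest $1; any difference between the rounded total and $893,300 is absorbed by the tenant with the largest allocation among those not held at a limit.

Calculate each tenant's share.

Sum of days: 987.
Unconstrained shares: Unit 4A 54,303.95; Unit 1A 260,658.97; Unit 2C 114,038.30; Unit 1B 188,253.70; Unit PH1 276,045.09.
Capped: Unit 1A ($112,100), Unit PH1 ($190,500); residual $590,700 reallocated over remaining days 394.
Redistributed shares: Unit 4A 89,954.31 → $89,954; Unit 2C 188,904.06 → $188,904; Unit 1B 311,841.62 → $311,842.

Unit 4A: $89,954 · Unit 1A: $112,100 · Unit 2C: $188,904 · Unit 1B: $311,842 · Unit PH1: $190,500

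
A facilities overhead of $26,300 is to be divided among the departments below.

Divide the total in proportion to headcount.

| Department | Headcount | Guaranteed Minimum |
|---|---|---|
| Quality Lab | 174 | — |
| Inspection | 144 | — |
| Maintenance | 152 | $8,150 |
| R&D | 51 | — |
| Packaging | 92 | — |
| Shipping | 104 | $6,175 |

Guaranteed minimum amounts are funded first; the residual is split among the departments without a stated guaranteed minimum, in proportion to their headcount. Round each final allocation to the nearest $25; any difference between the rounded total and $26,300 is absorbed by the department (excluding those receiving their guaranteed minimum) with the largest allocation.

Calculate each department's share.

Fund the minimums — Maintenance $8,150; Shipping $6,175. Balance $11,975.
Balance split over remaining headcount 461: Quality Lab 4,519.85 → $4,525; Inspection 3,740.56 → $3,750; R&D 1,324.78 → $1,325; Packaging 2,389.80 → $2,400.
Rounding difference −$25 applied to Quality Lab → $4,500.

Quality Lab: $4,500; Inspection: $3,750; Maintenance: $8,150; R&D: $1,325; Packaging: $2,400; Shipping: $6,175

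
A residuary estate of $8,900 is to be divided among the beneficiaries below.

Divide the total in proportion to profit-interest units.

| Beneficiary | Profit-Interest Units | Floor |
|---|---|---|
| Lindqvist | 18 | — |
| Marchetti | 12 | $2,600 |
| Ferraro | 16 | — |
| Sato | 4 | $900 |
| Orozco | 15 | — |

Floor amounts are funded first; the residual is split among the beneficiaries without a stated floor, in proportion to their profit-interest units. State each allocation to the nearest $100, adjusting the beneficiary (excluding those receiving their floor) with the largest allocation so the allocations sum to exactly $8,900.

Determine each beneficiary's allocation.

Lindqvist: $1,900; Marchetti: $2,600; Ferraro: $1,800; Sato: $900; Orozco: $1,700

Minimums first: Marchetti $2,600; Sato $900. Residual $5,400.
Residual split over remaining profit-interest units 49: Lindqvist 1,983.67 → $2,000; Ferraro 1,763.27 → $1,800; Orozco 1,653.06 → $1,700.
Rounding difference −$100 applied to Lindqvist → $1,900.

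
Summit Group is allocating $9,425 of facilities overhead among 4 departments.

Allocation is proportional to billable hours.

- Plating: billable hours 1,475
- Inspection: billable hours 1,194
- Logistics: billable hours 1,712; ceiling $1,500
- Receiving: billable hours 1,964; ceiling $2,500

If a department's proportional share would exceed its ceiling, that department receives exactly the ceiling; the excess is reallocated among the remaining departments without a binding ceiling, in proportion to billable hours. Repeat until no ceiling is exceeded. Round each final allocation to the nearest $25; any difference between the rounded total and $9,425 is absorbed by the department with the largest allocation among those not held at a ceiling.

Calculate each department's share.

Plating: $3,000 | Inspection: $2,425 | Logistics: $1,500 | Receiving: $2,500

Billable hours total: 6,345.
Pro-rata shares before constraints: Plating 2,191.00; Inspection 1,773.59; Logistics 2,543.04; Receiving 2,917.37.
Capped: Logistics ($1,500), Receiving ($2,500); residual $5,425 reallocated over remaining billable hours 2,669.
Shares after redistribution: Plating 2,998.08 → $3,000; Inspection 2,426.92 → $2,425.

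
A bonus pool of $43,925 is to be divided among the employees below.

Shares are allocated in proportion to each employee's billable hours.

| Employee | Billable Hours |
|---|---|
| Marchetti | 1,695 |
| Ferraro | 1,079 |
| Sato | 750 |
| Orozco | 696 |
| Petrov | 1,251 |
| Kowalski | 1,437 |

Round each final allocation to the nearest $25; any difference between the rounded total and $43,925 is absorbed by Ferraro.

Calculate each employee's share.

Billable hours total: 6,908.
Unrounded shares: Marchetti 1,695/6,908 × $43,925 = 10,777.78; Ferraro 1,079/6,908 × $43,925 = 6,860.90; Sato 750/6,908 × $43,925 = 4,768.93; Orozco 696/6,908 × $43,925 = 4,425.56; Petrov 1,251/6,908 × $43,925 = 7,954.57; Kowalski 1,437/6,908 × $43,925 = 9,137.26.
Rounded to nearest $25: Marchetti $10,775; Ferraro $6,850; Sato $4,775; Orozco $4,425; Petrov $7,950; Kowalski $9,125. Sum = $43,900.
Difference $43,925 − $43,900 = +$25 applied to Ferraro: Ferraro becomes $6,875.

Marchetti: $10,775 · Ferraro: $6,875 · Sato: $4,775 · Orozco: $4,425 · Petrov: $7,950 · Kowalski: $9,125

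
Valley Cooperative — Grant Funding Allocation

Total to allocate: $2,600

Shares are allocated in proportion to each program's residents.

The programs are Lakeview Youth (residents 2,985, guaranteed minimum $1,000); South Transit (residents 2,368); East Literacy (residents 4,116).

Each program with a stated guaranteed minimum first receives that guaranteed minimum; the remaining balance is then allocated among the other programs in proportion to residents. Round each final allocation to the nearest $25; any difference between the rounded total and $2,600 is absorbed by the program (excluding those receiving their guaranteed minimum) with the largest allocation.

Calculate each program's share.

Minimums first: Lakeview Youth $1,000. Balance $1,600.
Balance split over remaining residents 6,484: South Transit 584.33 → $575; East Literacy 1,015.67 → $1,025.

Lakeview Youth: $1,000 | South Transit: $575 | East Literacy: $1,025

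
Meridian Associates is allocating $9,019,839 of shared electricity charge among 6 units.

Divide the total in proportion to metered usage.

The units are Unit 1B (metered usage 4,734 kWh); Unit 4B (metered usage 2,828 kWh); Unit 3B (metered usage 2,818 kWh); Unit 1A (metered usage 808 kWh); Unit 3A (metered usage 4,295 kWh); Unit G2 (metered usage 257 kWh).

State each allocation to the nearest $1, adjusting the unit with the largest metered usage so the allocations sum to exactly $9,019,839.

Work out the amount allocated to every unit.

Combined metered usage = 15,740.
Raw shares: Unit 1B 4,734/15,740 × $9,019,839 = 2,712,828.32; Unit 4B 2,828/15,740 × $9,019,839 = 1,620,591.15; Unit 3B 2,818/15,740 × $9,019,839 = 1,614,860.63; Unit 1A 808/15,740 × $9,019,839 = 463,026.04; Unit 3A 4,295/15,740 × $9,019,839 = 2,461,258.48; Unit G2 257/15,740 × $9,019,839 = 147,274.37.
After rounding ($1): Unit 1B $2,712,828; Unit 4B $1,620,591; Unit 3B $1,614,861; Unit 1A $463,026; Unit 3A $2,461,258; Unit G2 $147,274. Sum = $9,019,838.
Difference $9,019,839 − $9,019,838 = +$1 applied to largest metered usage (Unit 1B): Unit 1B becomes $2,712,829.

Unit 1B: $2,712,829 · Unit 4B: $1,620,591 · Unit 3B: $1,614,861 · Unit 1A: $463,026 · Unit 3A: $2,461,258 · Unit G2: $147,274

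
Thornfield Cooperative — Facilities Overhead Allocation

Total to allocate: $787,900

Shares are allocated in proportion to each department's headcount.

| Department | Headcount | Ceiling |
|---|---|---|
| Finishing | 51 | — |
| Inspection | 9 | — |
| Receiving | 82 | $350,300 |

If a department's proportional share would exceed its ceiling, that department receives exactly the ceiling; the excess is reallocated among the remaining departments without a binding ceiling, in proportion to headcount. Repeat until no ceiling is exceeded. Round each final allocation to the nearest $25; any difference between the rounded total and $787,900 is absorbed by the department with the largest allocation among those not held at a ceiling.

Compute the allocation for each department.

Headcount total: 142.
Pro-rata shares before constraints: Finishing 282,978.17; Inspection 49,937.32; Receiving 454,984.51.
Cap binds for Receiving ($350,300); residual $437,600 reallocated over remaining headcount 60.
Redistributed shares: Finishing 371,960.00 → $371,950; Inspection 65,640.00 → $65,650.

Finishing: $371,950 | Inspection: $65,650 | Receiving: $350,300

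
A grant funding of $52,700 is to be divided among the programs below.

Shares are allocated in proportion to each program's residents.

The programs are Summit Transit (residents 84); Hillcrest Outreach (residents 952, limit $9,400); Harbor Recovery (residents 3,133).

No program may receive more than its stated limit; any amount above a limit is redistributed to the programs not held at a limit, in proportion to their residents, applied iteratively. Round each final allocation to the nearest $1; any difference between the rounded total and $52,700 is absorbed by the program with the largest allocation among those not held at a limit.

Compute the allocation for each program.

Summit Transit: $1,131 | Hillcrest Outreach: $9,400 | Harbor Recovery: $42,169

Total residents = 4,169.
Unconstrained shares: Summit Transit 1,061.84; Hillcrest Outreach 12,034.16; Harbor Recovery 39,604.01.
Cap binds for Hillcrest Outreach ($9,400); balance $43,300 reallocated over remaining residents 3,217.
Shares after redistribution: Summit Transit 1,130.62 → $1,131; Harbor Recovery 42,169.38 → $42,169.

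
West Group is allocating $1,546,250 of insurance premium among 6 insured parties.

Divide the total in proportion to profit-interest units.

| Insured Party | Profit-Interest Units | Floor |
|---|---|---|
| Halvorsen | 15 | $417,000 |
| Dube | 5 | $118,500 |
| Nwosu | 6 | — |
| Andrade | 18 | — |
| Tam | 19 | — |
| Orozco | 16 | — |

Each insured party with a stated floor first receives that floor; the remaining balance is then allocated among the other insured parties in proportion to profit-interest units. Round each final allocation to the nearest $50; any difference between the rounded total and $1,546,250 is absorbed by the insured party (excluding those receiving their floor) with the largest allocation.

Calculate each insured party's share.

Halvorsen: $417,000 · Dube: $118,500 · Nwosu: $102,800 · Andrade: $308,350 · Tam: $325,500 · Orozco: $274,100

Fund the minimums — Halvorsen $417,000; Dube $118,500. Remaining pool $1,010,750.
Remaining pool split over remaining profit-interest units 59: Nwosu 102,788.14 → $102,800; Andrade 308,364.41 → $308,350; Tam 325,495.76 → $325,500; Orozco 274,101.69 → $274,100.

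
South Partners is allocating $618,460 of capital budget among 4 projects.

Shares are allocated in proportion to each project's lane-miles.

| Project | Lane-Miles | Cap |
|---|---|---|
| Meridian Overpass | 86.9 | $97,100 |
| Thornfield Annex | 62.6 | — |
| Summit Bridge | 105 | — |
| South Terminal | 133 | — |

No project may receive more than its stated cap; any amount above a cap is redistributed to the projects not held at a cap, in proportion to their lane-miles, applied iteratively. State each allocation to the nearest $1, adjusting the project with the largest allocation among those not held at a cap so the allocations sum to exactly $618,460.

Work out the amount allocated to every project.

Meridian Overpass: $97,100; Thornfield Annex: $108,573; Summit Bridge: $182,112; South Terminal: $230,675

Total lane-miles = 387.5.
Unconstrained shares: Meridian Overpass 138,694.64; Thornfield Annex 99,911.22; Summit Bridge 167,582.71; South Terminal 212,271.43.
Cap binds for Meridian Overpass ($97,100); balance $521,360 reallocated over remaining lane-miles 300.6.
Redistributed shares: Thornfield Annex 108,573.31 → $108,573; Summit Bridge 182,111.78 → $182,112; South Terminal 230,674.92 → $230,675.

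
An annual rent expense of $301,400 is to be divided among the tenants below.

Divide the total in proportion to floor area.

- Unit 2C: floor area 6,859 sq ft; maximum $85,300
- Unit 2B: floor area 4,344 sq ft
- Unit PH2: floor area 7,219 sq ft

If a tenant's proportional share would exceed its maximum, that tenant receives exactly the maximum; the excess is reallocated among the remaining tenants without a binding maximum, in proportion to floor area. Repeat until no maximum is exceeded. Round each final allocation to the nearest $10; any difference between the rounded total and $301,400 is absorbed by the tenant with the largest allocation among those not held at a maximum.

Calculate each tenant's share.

Unit 2C: $85,300 · Unit 2B: $81,180 · Unit PH2: $134,920

Total floor area = 18,422.
Unconstrained shares: Unit 2C 112,219.23; Unit 2B 71,071.63; Unit PH2 118,109.14.
Capped: Unit 2C ($85,300); residual $216,100 reallocated over remaining floor area 11,563.
Remaining shares: Unit 2B 81,184.68 → $81,180; Unit PH2 134,915.32 → $134,920.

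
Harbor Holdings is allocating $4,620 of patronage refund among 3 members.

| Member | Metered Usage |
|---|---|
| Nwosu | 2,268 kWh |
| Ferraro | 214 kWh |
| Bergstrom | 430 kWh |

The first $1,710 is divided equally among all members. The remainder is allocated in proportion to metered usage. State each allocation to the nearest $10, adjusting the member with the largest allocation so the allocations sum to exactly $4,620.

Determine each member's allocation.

Equal tier: $1,710 ÷ 3 = $570 apiece.
Remainder $2,910 by metered usage (total 2,912): Nwosu 2,266.44 → $2,270; Ferraro 213.85 → $210; Bergstrom 429.70 → $430.
Totals: Nwosu $570 + $2,270 = $2,840; Ferraro $570 + $210 = $780; Bergstrom $570 + $430 = $1,000.

Nwosu: $2,840; Ferraro: $780; Bergstrom: $1,000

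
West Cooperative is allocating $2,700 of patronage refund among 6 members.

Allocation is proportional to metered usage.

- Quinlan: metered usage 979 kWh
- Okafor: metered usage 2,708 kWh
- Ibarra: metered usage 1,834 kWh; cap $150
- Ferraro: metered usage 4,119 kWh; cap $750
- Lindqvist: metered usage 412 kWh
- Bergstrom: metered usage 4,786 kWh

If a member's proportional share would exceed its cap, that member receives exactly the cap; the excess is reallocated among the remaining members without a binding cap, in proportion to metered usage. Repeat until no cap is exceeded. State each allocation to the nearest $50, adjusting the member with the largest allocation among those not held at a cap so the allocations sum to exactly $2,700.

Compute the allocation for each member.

Metered usage total: 14,838.
Unconstrained shares: Quinlan 178.14; Okafor 492.76; Ibarra 333.72; Ferraro 749.51; Lindqvist 74.97; Bergstrom 870.89.
Cap binds for Ibarra ($150); balance $2,550 reallocated over remaining metered usage 13,004.
Cap binds for Ferraro ($750); balance $1,800 reallocated over remaining metered usage 8,885.
Shares after redistribution: Quinlan 198.33 → $200; Okafor 548.61 → $550; Lindqvist 83.47 → $100; Bergstrom 969.59 → $950.

Quinlan: $200; Okafor: $550; Ibarra: $150; Ferraro: $750; Lindqvist: $100; Bergstrom: $950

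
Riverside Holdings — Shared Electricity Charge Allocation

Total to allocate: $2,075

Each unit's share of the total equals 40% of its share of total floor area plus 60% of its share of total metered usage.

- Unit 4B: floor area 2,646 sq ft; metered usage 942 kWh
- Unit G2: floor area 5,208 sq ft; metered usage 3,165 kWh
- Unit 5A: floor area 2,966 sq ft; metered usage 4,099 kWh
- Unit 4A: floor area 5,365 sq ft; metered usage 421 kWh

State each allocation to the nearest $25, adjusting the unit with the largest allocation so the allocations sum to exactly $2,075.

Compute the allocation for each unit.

Unit 4B: $275; Unit G2: $725; Unit 5A: $750; Unit 4A: $325

Totals — floor area 16,185, metered usage 8,627.
Combined weights (40% floor area + 60% metered usage): Unit 4B 0.1309; Unit G2 0.3488; Unit 5A 0.3584; Unit 4A 0.1619.
Raw shares: Unit 4B 271.64; Unit G2 723.83; Unit 5A 743.65; Unit 4A 335.88.
At nearest $25: Unit 4B $275; Unit G2 $725; Unit 5A $750; Unit 4A $325. Sum = $2,075.
No rounding difference to absorb.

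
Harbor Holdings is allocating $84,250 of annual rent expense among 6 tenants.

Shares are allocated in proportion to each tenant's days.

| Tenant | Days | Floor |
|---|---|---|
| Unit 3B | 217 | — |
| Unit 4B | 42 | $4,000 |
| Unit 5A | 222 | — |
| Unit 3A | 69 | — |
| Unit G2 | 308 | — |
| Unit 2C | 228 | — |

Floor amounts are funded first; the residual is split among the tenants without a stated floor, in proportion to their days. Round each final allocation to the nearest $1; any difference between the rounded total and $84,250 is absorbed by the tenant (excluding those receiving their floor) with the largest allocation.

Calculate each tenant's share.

Unit 3B: $16,680; Unit 4B: $4,000; Unit 5A: $17,065; Unit 3A: $5,304; Unit G2: $23,675; Unit 2C: $17,526

Guaranteed amounts: Unit 4B $4,000. Remaining pool $80,250.
Remaining pool split over remaining days 1,044: Unit 3B 16,680.32 → $16,680; Unit 5A 17,064.66 → $17,065; Unit 3A 5,303.88 → $5,304; Unit G2 23,675.29 → $23,675; Unit 2C 17,525.86 → $17,526.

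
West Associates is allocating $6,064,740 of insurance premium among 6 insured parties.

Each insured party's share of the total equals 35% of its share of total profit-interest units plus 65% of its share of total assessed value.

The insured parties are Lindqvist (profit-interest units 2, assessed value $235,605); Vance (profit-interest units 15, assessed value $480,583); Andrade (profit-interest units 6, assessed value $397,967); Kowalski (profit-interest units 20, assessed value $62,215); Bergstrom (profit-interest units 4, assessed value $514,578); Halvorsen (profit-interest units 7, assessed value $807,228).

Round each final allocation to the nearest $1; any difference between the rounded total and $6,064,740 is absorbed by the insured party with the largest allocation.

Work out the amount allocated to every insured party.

Profit-interest units total 54; assessed value total 2,498,176.
Blended shares (35% profit-interest units + 65% assessed value): Lindqvist 0.0743; Vance 0.2223; Andrade 0.1424; Kowalski 0.1458; Bergstrom 0.1598; Halvorsen 0.2554.
Proportional shares: Lindqvist 450,397.85; Vance 1,347,979.64; Andrade 863,836.44; Kowalski 884,344.26; Bergstrom 969,229.69; Halvorsen 1,548,952.12.
Rounded to nearest $1: Lindqvist $450,398; Vance $1,347,980; Andrade $863,836; Kowalski $884,344; Bergstrom $969,230; Halvorsen $1,548,952. Sum = $6,064,740.
Sum already equals the total — no adjustment.

Lindqvist: $450,398; Vance: $1,347,980; Andrade: $863,836; Kowalski: $884,344; Bergstrom: $969,230; Halvorsen: $1,548,952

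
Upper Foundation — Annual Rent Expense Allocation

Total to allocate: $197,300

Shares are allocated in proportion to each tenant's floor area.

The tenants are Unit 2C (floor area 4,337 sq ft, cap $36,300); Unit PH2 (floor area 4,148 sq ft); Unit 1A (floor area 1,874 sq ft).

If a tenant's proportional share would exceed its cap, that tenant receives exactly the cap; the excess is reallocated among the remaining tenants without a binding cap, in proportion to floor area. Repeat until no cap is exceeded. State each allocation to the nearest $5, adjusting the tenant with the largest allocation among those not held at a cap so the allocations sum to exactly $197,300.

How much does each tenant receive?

Unit 2C: $36,300 | Unit PH2: $110,900 | Unit 1A: $50,100

Sum of floor area: 10,359.
Unconstrained shares: Unit 2C 82,603.54; Unit PH2 79,003.80; Unit 1A 35,692.65.
Held at cap: Unit 2C ($36,300); residual $161,000 reallocated over remaining floor area 6,022.
Remaining shares: Unit PH2 110,898.04 → $110,900; Unit 1A 50,101.96 → $50,100.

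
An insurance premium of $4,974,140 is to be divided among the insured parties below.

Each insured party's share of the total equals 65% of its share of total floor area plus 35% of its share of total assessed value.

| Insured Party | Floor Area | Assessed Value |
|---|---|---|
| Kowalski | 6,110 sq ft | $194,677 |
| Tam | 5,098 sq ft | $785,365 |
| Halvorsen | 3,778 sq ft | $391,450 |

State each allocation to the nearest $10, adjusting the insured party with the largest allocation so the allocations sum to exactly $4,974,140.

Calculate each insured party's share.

Kowalski: $1,565,340; Tam: $2,096,810; Halvorsen: $1,311,990

Totals — floor area 14,986, assessed value 1,371,492.
Combined weights (65% floor area + 35% assessed value): Kowalski 0.3147; Tam 0.4215; Halvorsen 0.2638.
Unrounded shares: Kowalski 1,565,336.53; Tam 2,096,809.59; Halvorsen 1,311,993.88.
After rounding ($10): Kowalski $1,565,340; Tam $2,096,810; Halvorsen $1,311,990. Sum = $4,974,140.
Sum already equals the total — no adjustment.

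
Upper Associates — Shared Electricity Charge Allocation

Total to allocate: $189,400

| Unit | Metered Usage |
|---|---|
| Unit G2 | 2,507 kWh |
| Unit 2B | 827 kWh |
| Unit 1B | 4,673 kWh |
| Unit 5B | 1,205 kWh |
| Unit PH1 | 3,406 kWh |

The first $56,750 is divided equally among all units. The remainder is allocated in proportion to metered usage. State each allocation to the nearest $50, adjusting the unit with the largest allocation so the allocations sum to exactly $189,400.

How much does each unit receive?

Unit G2: $37,700; Unit 2B: $20,050; Unit 1B: $60,500; Unit 5B: $24,000; Unit PH1: $47,150

Equal tier: $56,750 ÷ 5 = $11,350 apiece.
Remainder $132,650 by metered usage (total 12,618): Unit G2 26,355.49 → $26,350; Unit 2B 8,694.05 → $8,700; Unit 1B 49,126.13 → $49,150; Unit 5B 12,667.88 → $12,650; Unit PH1 35,806.46 → $35,800.
Totals: Unit G2 $11,350 + $26,350 = $37,700; Unit 2B $11,350 + $8,700 = $20,050; Unit 1B $11,350 + $49,150 = $60,500; Unit 5B $11,350 + $12,650 = $24,000; Unit PH1 $11,350 + $35,800 = $47,150.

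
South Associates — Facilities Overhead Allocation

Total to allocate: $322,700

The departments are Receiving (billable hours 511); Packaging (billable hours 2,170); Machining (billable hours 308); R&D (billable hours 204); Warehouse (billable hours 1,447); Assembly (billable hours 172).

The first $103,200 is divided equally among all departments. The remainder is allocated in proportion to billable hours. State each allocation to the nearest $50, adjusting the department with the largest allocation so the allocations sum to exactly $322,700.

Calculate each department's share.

$103,200 shared equally gives $17,200 per department.
Remainder $219,500 by billable hours (total 4,812): Receiving 23,309.33 → $23,300; Packaging 98,984.83 → $99,000; Machining 14,049.46 → $14,050; R&D 9,305.49 → $9,300; Warehouse 66,005.09 → $66,000; Assembly 7,845.80 → $7,850.
Totals: Receiving $17,200 + $23,300 = $40,500; Packaging $17,200 + $99,000 = $116,200; Machining $17,200 + $14,050 = $31,250; R&D $17,200 + $9,300 = $26,500; Warehouse $17,200 + $66,000 = $83,200; Assembly $17,200 + $7,850 = $25,050.

Receiving: $40,500 | Packaging: $116,200 | Machining: $31,250 | R&D: $26,500 | Warehouse: $83,200 | Assembly: $25,050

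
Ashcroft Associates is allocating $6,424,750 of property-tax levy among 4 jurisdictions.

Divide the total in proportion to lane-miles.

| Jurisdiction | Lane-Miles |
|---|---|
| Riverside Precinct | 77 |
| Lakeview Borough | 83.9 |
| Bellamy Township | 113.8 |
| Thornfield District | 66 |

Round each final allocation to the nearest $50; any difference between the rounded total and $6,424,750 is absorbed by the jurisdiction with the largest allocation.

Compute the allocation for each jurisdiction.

Combined lane-miles = 340.7.
Raw shares: Riverside Precinct 77/340.7 × $6,424,750 = 1,452,027.44; Lakeview Borough 83.9/340.7 × $6,424,750 = 1,582,144.19; Bellamy Township 113.8/340.7 × $6,424,750 = 2,145,983.42; Thornfield District 66/340.7 × $6,424,750 = 1,244,594.95.
Rounded to nearest $50: Riverside Precinct $1,452,050; Lakeview Borough $1,582,150; Bellamy Township $2,146,000; Thornfield District $1,244,600. Sum = $6,424,800.
Difference $6,424,750 − $6,424,800 = −$50 applied to largest allocation (Bellamy Township): Bellamy Township becomes $2,145,950.

Riverside Precinct: $1,452,050 · Lakeview Borough: $1,582,150 · Bellamy Township: $2,145,950 · Thornfield District: $1,244,600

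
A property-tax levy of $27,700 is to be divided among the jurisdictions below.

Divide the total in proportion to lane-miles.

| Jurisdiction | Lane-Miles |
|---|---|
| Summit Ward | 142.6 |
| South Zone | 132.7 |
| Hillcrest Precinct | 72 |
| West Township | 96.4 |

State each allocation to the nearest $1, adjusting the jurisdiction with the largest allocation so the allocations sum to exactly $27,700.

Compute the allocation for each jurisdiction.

Summit Ward: $8,903 · South Zone: $8,284 · Hillcrest Precinct: $4,495 · West Township: $6,018

Total lane-miles = 443.7.
Pro-rata amounts: Summit Ward 142.6/443.7 × $27,700 = 8,902.46; South Zone 132.7/443.7 × $27,700 = 8,284.40; Hillcrest Precinct 72/443.7 × $27,700 = 4,494.93; West Township 96.4/443.7 × $27,700 = 6,018.21.
Rounded to nearest $1: Summit Ward $8,902; South Zone $8,284; Hillcrest Precinct $4,495; West Township $6,018. Sum = $27,699.
Difference $27,700 − $27,699 = +$1 applied to largest allocation (Summit Ward): Summit Ward becomes $8,903.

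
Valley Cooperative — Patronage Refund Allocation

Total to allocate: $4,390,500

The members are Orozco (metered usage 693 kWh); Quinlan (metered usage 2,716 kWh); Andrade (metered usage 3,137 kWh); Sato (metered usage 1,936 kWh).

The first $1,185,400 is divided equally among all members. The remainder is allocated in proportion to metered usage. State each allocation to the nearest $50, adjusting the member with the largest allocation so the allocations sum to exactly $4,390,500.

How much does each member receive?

$1,185,400 shared equally gives $296,350 per member.
Remainder $3,205,100 by metered usage (total 8,482): Orozco 261,864.45 → $261,850; Quinlan 1,026,297.05 → $1,026,300; Andrade 1,185,380.65 → $1,185,400; Sato 731,557.84 → $731,550.
Totals: Orozco $296,350 + $261,850 = $558,200; Quinlan $296,350 + $1,026,300 = $1,322,650; Andrade $296,350 + $1,185,400 = $1,481,750; Sato $296,350 + $731,550 = $1,027,900.

Orozco: $558,200 | Quinlan: $1,322,650 | Andrade: $1,481,750 | Sato: $1,027,900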